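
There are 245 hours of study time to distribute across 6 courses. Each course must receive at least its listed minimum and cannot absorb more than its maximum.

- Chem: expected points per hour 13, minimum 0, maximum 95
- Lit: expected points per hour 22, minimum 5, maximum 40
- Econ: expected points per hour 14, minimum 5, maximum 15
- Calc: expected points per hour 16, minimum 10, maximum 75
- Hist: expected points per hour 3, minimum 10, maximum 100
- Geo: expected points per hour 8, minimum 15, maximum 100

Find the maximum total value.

Meeting every minimum uses 0+5+5+10+10+15 = 45 hours, leaving 200.
Order the courses by expected points per hour: Lit 22 > Calc 16 > Econ 14 > Chem 13 > Geo 8 > Hist 3.
Lit takes 35 more to reach its cap of 40 → 165 left.
Calc takes 65 more to reach its cap of 75 → 100 left.
Econ: +10 to 15 (cap) → 90 left.
Chem has room for 95 more but only 90 remain, so it gets 90.
Total = 13×90 + 22×40 + 14×15 + 16×75 + 3×10 + 8×15 = 3610.

3610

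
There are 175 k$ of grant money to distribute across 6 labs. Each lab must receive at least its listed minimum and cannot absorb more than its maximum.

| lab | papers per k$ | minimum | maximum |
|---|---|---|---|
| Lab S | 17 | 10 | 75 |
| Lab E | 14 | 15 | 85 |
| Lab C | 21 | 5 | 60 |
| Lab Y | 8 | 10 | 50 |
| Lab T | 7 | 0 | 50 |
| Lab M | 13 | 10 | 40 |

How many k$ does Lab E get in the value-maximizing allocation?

20

Meeting every minimum uses 10+15+5+10+0+10 = 50 k$, leaving 125.
Rank by papers per k$: Lab C 21 > Lab S 17 > Lab E 14 > Lab M 13 > Lab Y 8 > Lab T 7.
Give Lab C 55 more to hit its cap of 60 → 70 left.
Give Lab S 65 more to hit its cap of 75 → 5 left.
Only 5 left; Lab E takes them to reach 20.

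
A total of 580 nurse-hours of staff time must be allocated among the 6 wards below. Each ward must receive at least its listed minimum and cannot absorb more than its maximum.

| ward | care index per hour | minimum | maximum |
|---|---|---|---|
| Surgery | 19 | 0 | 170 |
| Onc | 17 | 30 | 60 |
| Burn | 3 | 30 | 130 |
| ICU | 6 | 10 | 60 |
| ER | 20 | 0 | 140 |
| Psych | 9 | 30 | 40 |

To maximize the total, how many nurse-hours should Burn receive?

Meeting every minimum uses 0+30+30+10+0+30 = 100 nurse-hours, leaving 480.
Highest care index per hour first: ER 20 > Surgery 19 > Onc 17 > Psych 9 > ICU 6 > Burn 3.
ER takes 140 more to reach its cap of 140 — 340 left.
Surgery: +170 to 170 (cap) — 170 left.
Give Onc 30 more to hit its cap of 60 — 140 left.
Psych: +10 to 40 (cap) — 130 left.
Give ICU 50 more to hit its cap of 60 — 80 left.
Burn has room for 100 more but only 80 remain, so it gets 110.

110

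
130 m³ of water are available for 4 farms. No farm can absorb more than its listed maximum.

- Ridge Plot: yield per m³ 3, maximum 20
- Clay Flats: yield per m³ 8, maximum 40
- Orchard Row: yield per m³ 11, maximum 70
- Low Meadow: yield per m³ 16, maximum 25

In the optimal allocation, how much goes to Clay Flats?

35

Rank by yield per m³: Low Meadow 16 > Orchard Row 11 > Clay Flats 8 > Ridge Plot 3.
Low Meadow takes 25 to reach its cap of 25 ; 105 left.
Give Orchard Row 70 to hit its cap of 70 ; 35 left.
Clay Flats has room for 40 but only 35 remain, so it gets 35.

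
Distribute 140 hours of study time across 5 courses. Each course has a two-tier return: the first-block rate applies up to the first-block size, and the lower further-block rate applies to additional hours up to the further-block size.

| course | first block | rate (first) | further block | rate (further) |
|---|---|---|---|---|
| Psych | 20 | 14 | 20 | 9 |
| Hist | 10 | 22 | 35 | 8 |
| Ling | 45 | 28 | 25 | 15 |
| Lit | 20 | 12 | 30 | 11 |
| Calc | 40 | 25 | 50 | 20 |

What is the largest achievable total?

Rank every tier by rate: Ling/tier1 28 > Calc/tier1 25 > Hist/tier1 22 > Calc/tier2 20 > Ling/tier2 15 > Psych/tier1 14 > Lit/tier1 12 > Lit/tier2 11 > Psych/tier2 9 > Hist/tier2 8.
Fill Ling tier1 block (45 at 28) — 95 left.
Fill Calc tier1 block (40 at 25) — 55 left.
Hist/tier1 (22): +10 — 45 left.
Calc/tier2: +45 of 50 at 20; pool empty.
Total = 28×45 + 25×40 + 22×10 + 20×45 = 3380.

3380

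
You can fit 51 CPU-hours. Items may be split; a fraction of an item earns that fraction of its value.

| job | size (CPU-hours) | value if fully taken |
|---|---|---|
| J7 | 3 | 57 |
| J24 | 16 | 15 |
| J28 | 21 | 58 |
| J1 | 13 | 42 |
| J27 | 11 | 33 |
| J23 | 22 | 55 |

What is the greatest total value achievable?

Best value per unit of size first: J7 57/3≈19, J1 42/13≈3.23, J27 33/11≈3, J28 58/21≈2.76, J23 55/22≈2.5, J24 15/16≈0.938.
Take all of J7 (3 CPU-hours, value 57) — 48 CPU-hours left.
All 13 CPU-hours of J1 fit (value 42) — 35 remain.
J27: take in full, 11 CPU-hours for value 33 — 24 left.
All 21 CPU-hours of J28 fit (value 58) — 3 remain.
3 CPU-hours left: a 3/22 share of J23 gives 55×3/22 = 7.5.
Total value = 197.5.

197.5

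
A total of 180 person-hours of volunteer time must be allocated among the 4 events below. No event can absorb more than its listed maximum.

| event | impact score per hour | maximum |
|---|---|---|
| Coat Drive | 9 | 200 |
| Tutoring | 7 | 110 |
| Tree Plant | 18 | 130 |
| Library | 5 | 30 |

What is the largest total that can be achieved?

Order the events by impact score per hour: Tree Plant 18 > Coat Drive 9 > Tutoring 7 > Library 5.
Tree Plant takes 130 to reach its cap of 130 — 50 left.
Coat Drive: +50 (room for 200) → 50. Pool exhausted.
Total = 9×50 + 18×130 = 2790.

2790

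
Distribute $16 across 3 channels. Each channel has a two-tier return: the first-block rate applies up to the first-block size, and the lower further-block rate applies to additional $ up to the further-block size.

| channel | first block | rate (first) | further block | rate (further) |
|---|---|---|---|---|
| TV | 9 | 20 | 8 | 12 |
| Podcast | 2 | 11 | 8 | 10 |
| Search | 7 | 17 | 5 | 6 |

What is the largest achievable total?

Treat each block as its own option and order by rate: TV/first 20 > Search/first 17 > TV/second 12 > Podcast/first 11 > Podcast/second 10 > Search/second 6.
TV first at 20: fill all 9 → 7 left.
Search/first (17): +7 → 0 left.
Total = 20×9 + 17×7 = 299.

299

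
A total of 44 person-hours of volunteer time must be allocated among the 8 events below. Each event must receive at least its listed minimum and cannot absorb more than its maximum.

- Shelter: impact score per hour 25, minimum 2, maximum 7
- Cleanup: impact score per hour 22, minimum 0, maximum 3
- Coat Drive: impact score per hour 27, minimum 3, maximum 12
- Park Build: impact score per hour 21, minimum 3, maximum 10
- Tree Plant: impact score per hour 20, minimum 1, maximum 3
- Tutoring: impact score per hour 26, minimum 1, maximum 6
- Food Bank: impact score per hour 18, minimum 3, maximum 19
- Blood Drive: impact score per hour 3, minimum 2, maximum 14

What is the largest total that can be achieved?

1011

Meeting every minimum uses 2+0+3+3+1+1+3+2 = 15 person-hours, leaving 29.
Rank by impact score per hour: Coat Drive 27 > Tutoring 26 > Shelter 25 > Cleanup 22 > Park Build 21 > Tree Plant 20 > Food Bank 18 > Blood Drive 3.
Coat Drive takes 9 more to reach its cap of 12 — 20 left.
Tutoring takes 5 more to reach its cap of 6 — 15 left.
Shelter takes 5 more to reach its cap of 7 — 10 left.
Cleanup: +3 to 3 (cap) — 7 left.
Park Build takes 7 more to reach its cap of 10 — 0 left.
Total = 25×7 + 22×3 + 27×12 + 21×10 + 20×1 + 26×6 + 18×3 + 3×2 = 1011.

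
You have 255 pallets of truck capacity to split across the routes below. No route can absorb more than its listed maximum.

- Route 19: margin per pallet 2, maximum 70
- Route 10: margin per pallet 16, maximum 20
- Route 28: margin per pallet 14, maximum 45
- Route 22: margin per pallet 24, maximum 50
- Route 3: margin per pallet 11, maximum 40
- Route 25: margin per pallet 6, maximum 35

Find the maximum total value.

2930

Highest margin per pallet first: Route 22 24 > Route 10 16 > Route 28 14 > Route 3 11 > Route 25 6 > Route 19 2.
Route 22: +50 to 50 (cap) → 205 left.
Route 10: +20 to 20 (cap) → 185 left.
Route 28: +45 to 45 (cap) → 140 left.
Route 3: +40 to 40 (cap) → 100 left.
Route 25: +35 to 35 (cap) → 65 left.
Route 19 has room for 70 but only 65 remain, so it gets 65.
Total = 2×65 + 16×20 + 14×45 + 24×50 + 11×40 + 6×35 = 2930.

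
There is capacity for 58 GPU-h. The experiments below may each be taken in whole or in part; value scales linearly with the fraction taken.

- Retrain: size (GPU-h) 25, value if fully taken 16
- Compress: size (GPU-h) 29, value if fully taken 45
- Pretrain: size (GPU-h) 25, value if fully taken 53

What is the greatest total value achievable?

100.56

Best value per unit of size first: Pretrain 53/25≈2.12, Compress 45/29≈1.55, Retrain 16/25≈0.64.
All 25 GPU-h of Pretrain fit (value 53) ; 33 remain.
Compress: take in full, 29 GPU-h for value 45 ; 4 left.
Only 4 GPU-h remain; take 4/25 of Retrain for value 16×4/25 = 2.56.
Total value = 100.56.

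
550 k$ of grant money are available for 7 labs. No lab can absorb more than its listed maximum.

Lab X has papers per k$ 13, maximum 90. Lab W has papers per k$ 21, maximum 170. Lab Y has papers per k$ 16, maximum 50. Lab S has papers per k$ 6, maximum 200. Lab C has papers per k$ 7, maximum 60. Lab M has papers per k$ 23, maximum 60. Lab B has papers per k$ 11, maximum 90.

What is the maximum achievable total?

8510

Highest papers per k$ first: Lab M 23 > Lab W 21 > Lab Y 16 > Lab X 13 > Lab B 11 > Lab C 7 > Lab S 6.
Lab M: +60 to 60 (cap) ; 490 left.
Lab W takes 170 to reach its cap of 170 ; 320 left.
Give Lab Y 50 to hit its cap of 50 ; 270 left.
Lab X: +90 to 90 (cap) ; 180 left.
Lab B takes 90 to reach its cap of 90 ; 90 left.
Lab C: +60 to 60 (cap) ; 30 left.
Only 30 left; Lab S takes them to reach 30.
Total = 13×90 + 21×170 + 16×50 + 6×30 + 7×60 + 23×60 + 11×90 = 8510.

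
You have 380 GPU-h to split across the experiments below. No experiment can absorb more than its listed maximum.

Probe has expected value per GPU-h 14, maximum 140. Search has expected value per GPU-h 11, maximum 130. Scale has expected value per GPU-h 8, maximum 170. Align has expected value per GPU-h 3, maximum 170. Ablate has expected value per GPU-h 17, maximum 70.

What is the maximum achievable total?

4900

Highest expected value per GPU-h first: Ablate 17 > Probe 14 > Search 11 > Scale 8 > Align 3.
Give Ablate 70 to hit its cap of 70 — 310 left.
Give Probe 140 to hit its cap of 140 — 170 left.
Give Search 130 to hit its cap of 130 — 40 left.
Scale has room for 170 but only 40 remain, so it gets 40.
Total = 14×140 + 11×130 + 8×40 + 17×70 = 4900.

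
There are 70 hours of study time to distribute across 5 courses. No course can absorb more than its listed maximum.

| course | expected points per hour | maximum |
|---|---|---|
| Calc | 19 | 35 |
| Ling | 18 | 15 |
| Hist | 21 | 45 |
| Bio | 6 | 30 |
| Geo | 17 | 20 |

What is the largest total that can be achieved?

1420

Order the courses by expected points per hour: Hist 21 > Calc 19 > Ling 18 > Geo 17 > Bio 6.
Hist: +45 to 45 (cap) → 25 left.
Only 25 left; Calc takes them to reach 25.
Total = 19×25 + 21×45 = 1420.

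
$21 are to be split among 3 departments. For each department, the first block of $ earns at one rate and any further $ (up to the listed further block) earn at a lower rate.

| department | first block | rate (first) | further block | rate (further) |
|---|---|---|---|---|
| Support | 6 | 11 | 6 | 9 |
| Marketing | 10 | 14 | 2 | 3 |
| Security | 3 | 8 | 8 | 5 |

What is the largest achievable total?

251

Rank every tier by rate: Marketing/tier1 14 > Support/tier1 11 > Support/tier2 9 > Security/tier1 8 > Security/tier2 5 > Marketing/tier2 3.
Marketing tier1 at 14: fill all 10 ; 11 left.
Support tier1 at 11: fill all 6 ; 5 left.
Support/tier2: +5 of 6 at 9; pool empty.
Total = 14×10 + 11×6 + 9×5 = 251.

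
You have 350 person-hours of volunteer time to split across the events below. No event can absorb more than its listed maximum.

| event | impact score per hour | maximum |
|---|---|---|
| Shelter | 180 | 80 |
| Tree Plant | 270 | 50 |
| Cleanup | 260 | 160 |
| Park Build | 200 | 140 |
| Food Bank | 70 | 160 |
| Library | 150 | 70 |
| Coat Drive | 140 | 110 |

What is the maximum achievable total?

83100

Order the events by impact score per hour: Tree Plant 270 > Cleanup 260 > Park Build 200 > Shelter 180 > Library 150 > Coat Drive 140 > Food Bank 70.
Give Tree Plant 50 to hit its cap of 50 — 300 left.
Cleanup: +160 to 160 (cap) — 140 left.
Give Park Build 140 to hit its cap of 140 — 0 left.
Total = 270×50 + 260×160 + 200×140 = 83100.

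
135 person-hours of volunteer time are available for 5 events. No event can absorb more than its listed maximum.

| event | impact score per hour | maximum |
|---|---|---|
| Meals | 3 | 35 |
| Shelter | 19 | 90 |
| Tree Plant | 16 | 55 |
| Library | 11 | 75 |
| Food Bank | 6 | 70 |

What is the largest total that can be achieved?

2430

Rank by impact score per hour: Shelter 19 > Tree Plant 16 > Library 11 > Food Bank 6 > Meals 3.
Shelter takes 90 to reach its cap of 90 — 45 left.
Tree Plant has room for 55 but only 45 remain, so it gets 45.
Total = 19×90 + 16×45 = 2430.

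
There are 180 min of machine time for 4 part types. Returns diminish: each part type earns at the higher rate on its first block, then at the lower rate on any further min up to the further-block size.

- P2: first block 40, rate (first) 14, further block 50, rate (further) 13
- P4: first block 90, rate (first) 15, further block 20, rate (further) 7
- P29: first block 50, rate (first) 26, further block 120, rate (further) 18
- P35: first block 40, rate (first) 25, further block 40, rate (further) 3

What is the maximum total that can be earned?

Treat each block as its own option and order by rate: P29/tier1 26 > P35/tier1 25 > P29/tier2 18 > P4/tier1 15 > P2/tier1 14 > P2/tier2 13 > P4/tier2 7 > P35/tier2 3.
P29/tier1 (26): +50 → 130 left.
P35 tier1 at 25: fill all 40 → 90 left.
90 remain; put them into P29 tier2 at 18.
Total = 26×50 + 25×40 + 18×90 = 3920.

3920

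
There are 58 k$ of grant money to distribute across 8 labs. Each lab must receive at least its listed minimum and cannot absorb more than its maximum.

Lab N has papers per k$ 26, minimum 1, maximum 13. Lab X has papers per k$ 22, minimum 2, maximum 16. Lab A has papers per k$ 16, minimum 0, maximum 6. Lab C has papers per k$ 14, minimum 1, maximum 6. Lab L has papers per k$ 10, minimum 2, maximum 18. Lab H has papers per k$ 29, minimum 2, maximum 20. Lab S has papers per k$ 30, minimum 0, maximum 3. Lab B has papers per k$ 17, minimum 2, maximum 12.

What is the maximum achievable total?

1445

Meeting every minimum uses 1+2+0+1+2+2+0+2 = 10 k$, leaving 48.
Rank by papers per k$: Lab S 30 > Lab H 29 > Lab N 26 > Lab X 22 > Lab B 17 > Lab A 16 > Lab C 14 > Lab L 10.
Lab S takes 3 more to reach its cap of 3 ; 45 left.
Give Lab H 18 more to hit its cap of 20 ; 27 left.
Give Lab N 12 more to hit its cap of 13 ; 15 left.
Lab X takes 14 more to reach its cap of 16 ; 1 left.
Only 1 left; Lab B takes them to reach 3.
Total = 26×13 + 22×16 + 14×1 + 10×2 + 29×20 + 30×3 + 17×3 = 1445.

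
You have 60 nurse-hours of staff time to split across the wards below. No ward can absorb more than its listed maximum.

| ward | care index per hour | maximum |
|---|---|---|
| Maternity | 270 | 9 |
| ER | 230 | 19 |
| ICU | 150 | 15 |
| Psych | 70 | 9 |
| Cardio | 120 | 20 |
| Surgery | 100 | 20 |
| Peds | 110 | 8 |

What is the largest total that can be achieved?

11090

Order the wards by care index per hour: Maternity 270 > ER 230 > ICU 150 > Cardio 120 > Peds 110 > Surgery 100 > Psych 70.
Give Maternity 9 to hit its cap of 9 ; 51 left.
Give ER 19 to hit its cap of 19 ; 32 left.
Give ICU 15 to hit its cap of 15 ; 17 left.
Cardio: +17 (room for 20) → 17. Pool exhausted.
Total = 270×9 + 230×19 + 150×15 + 120×17 = 11090.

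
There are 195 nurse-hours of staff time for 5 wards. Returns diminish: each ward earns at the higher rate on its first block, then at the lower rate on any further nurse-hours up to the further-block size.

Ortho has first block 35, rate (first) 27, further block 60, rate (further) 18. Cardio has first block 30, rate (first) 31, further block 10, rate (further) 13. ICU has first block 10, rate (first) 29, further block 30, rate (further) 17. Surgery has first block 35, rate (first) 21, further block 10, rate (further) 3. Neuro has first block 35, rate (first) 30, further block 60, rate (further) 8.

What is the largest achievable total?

4850

Order all 10 blocks by rate: Cardio/first 31 > Neuro/first 30 > ICU/first 29 > Ortho/first 27 > Surgery/first 21 > Ortho/second 18 > ICU/second 17 > Cardio/second 13 > Neuro/second 8 > Surgery/second 3.
Cardio first at 31: fill all 30 → 165 left.
Neuro first at 30: fill all 35 → 130 left.
Fill ICU first block (10 at 29) → 120 left.
Ortho/first (27): +35 → 85 left.
Surgery/first (21): +35 → 50 left.
Ortho/second: +50 of 60 at 18; pool empty.
Total = 31×30 + 30×35 + 29×10 + 27×35 + 21×35 + 18×50 = 4850.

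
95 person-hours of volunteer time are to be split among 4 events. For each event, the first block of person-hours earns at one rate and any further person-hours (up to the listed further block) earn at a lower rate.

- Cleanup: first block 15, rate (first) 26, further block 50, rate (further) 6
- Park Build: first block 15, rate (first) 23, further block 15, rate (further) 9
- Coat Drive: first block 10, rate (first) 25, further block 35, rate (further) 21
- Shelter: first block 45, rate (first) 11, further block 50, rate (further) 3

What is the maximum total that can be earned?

Treat each block as its own option and order by rate: Cleanup/first 26 > Coat Drive/first 25 > Park Build/first 23 > Coat Drive/second 21 > Shelter/first 11 > Park Build/second 9 > Cleanup/second 6 > Shelter/second 3.
Fill Cleanup first block (15 at 26) → 80 left.
Coat Drive/first (25): +10 → 70 left.
Fill Park Build first block (15 at 23) → 55 left.
Coat Drive second at 21: fill all 35 → 20 left.
Shelter/first: +20 of 45 at 11; pool empty.
Total = 26×15 + 25×10 + 23×15 + 21×35 + 11×20 = 1940.

1940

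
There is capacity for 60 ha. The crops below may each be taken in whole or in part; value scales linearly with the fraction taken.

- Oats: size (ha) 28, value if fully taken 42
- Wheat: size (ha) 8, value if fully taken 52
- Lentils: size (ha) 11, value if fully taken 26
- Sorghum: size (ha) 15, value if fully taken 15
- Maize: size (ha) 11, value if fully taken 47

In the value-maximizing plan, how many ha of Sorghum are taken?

2

Rank by value-to-size ratio: Wheat 52/8≈6.5, Maize 47/11≈4.27, Lentils 26/11≈2.36, Oats 42/28≈1.5, Sorghum 15/15≈1.
Take all of Wheat (8 ha, value 52) → 52 ha left.
Take all of Maize (11 ha, value 47) → 41 ha left.
Take all of Lentils (11 ha, value 26) → 30 ha left.
Oats: take in full, 28 ha for value 42 → 2 left.
2 ha left: a 2/15 share of Sorghum gives 15×2/15 = 2.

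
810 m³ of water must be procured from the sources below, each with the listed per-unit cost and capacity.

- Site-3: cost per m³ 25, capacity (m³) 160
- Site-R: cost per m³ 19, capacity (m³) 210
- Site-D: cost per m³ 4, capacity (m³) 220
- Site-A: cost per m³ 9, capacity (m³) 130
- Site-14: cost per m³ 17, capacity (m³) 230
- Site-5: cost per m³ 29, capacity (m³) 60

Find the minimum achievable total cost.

Cheapest first:
Take 220 from Site-D at 4 — need 590 more.
Site-A (9): use full 130 — 460 m³ to go.
Site-14 at 17: take all 230 m³ — 230 still needed.
Site-R (19): use full 210 — 20 m³ to go.
Take 20 from Site-3 at 25 to finish.
Site-5: unused.
Cost = 220×4 + 130×9 + 230×17 + 210×19 + 20×25 = 10450.

10450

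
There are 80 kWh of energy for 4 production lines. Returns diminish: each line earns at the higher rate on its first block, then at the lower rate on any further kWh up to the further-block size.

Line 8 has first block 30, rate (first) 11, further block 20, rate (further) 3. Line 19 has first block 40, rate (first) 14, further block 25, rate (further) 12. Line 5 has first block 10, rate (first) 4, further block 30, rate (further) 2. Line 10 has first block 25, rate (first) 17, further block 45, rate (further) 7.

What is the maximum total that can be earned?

1165

Rank every tier by rate: Line 10/first 17 > Line 19/first 14 > Line 19/second 12 > Line 8/first 11 > Line 10/second 7 > Line 5/first 4 > Line 8/second 3 > Line 5/second 2.
Line 10 first at 17: fill all 25 ; 55 left.
Fill Line 19 first block (40 at 14) ; 15 left.
Line 19 second at 12: only 15 left, fill 15.
Total = 17×25 + 14×40 + 12×15 = 1165.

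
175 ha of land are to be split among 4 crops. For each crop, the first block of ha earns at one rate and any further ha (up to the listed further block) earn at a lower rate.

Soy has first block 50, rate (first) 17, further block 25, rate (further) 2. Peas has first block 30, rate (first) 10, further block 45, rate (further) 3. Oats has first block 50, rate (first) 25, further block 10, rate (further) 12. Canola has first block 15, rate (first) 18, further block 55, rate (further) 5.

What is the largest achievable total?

Rank every tier by rate: Oats/tier1 25 > Canola/tier1 18 > Soy/tier1 17 > Oats/tier2 12 > Peas/tier1 10 > Canola/tier2 5 > Peas/tier2 3 > Soy/tier2 2.
Oats/tier1 (25): +50 → 125 left.
Canola/tier1 (18): +15 → 110 left.
Soy/tier1 (17): +50 → 60 left.
Fill Oats tier2 block (10 at 12) → 50 left.
Fill Peas tier1 block (30 at 10) → 20 left.
Canola tier2 at 5: only 20 left, fill 20.
Total = 25×50 + 18×15 + 17×50 + 12×10 + 10×30 + 5×20 = 2890.

2890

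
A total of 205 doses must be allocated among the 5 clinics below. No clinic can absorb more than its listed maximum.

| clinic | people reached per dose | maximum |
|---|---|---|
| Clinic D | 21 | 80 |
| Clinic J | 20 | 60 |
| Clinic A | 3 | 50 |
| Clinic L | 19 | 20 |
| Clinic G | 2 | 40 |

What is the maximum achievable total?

Rank by people reached per dose: Clinic D 21 > Clinic J 20 > Clinic L 19 > Clinic A 3 > Clinic G 2.
Clinic D: +80 to 80 (cap) — 125 left.
Give Clinic J 60 to hit its cap of 60 — 65 left.
Give Clinic L 20 to hit its cap of 20 — 45 left.
Clinic A: +45 (room for 50) → 45. Pool exhausted.
Total = 21×80 + 20×60 + 3×45 + 19×20 = 3395.

3395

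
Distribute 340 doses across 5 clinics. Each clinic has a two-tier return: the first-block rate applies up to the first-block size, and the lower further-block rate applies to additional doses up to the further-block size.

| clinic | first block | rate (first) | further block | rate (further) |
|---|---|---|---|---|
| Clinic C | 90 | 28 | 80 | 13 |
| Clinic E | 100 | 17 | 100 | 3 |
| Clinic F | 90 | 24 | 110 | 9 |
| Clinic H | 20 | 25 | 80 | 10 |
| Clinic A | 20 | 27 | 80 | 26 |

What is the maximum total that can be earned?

8480

Rank every tier by rate: Clinic C/T1 28 > Clinic A/T1 27 > Clinic A/T2 26 > Clinic H/T1 25 > Clinic F/T1 24 > Clinic E/T1 17 > Clinic C/T2 13 > Clinic H/T2 10 > Clinic F/T2 9 > Clinic E/T2 3.
Clinic C T1 at 28: fill all 90 — 250 left.
Clinic A T1 at 27: fill all 20 — 230 left.
Fill Clinic A T2 block (80 at 26) — 150 left.
Clinic H/T1 (25): +20 — 130 left.
Clinic F T1 at 24: fill all 90 — 40 left.
Clinic E/T1: +40 of 100 at 17; pool empty.
Total = 28×90 + 27×20 + 26×80 + 25×20 + 24×90 + 17×40 = 8480.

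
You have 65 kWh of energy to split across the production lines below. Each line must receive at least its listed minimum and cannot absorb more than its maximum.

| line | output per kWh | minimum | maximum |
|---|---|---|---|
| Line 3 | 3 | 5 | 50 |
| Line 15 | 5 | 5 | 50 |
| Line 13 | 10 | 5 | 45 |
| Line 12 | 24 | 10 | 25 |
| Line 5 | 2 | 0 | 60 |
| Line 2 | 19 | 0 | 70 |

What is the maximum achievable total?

1165

Meeting every minimum uses 5+5+5+10+0+0 = 25 kWh, leaving 40.
Order the production lines by output per kWh: Line 12 24 > Line 2 19 > Line 13 10 > Line 15 5 > Line 3 3 > Line 5 2.
Give Line 12 15 more to hit its cap of 25 — 25 left.
Line 2 has room for 70 more but only 25 remain, so it gets 25.
Total = 3×5 + 5×5 + 10×5 + 24×25 + 19×25 = 1165.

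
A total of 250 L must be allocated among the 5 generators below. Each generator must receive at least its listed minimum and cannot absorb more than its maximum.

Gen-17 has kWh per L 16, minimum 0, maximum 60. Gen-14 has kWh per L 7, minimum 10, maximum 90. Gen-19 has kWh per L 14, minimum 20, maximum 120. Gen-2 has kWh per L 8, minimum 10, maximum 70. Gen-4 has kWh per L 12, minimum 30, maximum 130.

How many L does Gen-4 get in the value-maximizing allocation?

Meeting every minimum uses 0+10+20+10+30 = 70 L, leaving 180.
Rank by kWh per L: Gen-17 16 > Gen-19 14 > Gen-4 12 > Gen-2 8 > Gen-14 7.
Gen-17: +60 to 60 (cap) ; 120 left.
Gen-19 takes 100 more to reach its cap of 120 ; 20 left.
Gen-4 has room for 100 more but only 20 remain, so it gets 50.

50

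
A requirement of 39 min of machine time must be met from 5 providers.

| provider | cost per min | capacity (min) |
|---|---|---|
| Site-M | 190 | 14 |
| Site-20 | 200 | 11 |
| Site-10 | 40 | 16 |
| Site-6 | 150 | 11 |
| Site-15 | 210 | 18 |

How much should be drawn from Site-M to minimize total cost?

Fill from the cheapest provider first.
Site-10 at 40: take all 16 min ; 23 still needed.
Site-6 (150): use full 11 ; 12 min to go.
Site-M (190): take the remaining 12 ; done.
Site-20, Site-15: unused.

12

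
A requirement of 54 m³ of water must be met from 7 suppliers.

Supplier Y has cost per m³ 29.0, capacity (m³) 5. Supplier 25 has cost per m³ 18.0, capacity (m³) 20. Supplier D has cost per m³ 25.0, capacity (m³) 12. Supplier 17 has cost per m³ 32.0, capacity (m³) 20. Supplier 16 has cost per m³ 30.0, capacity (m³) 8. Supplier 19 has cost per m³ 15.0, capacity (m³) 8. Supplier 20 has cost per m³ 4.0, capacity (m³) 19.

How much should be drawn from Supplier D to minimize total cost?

Cheapest first:
Take 19 from Supplier 20 at 4.0 ; need 35 more.
Supplier 19 (15.0): use full 8 ; 27 m³ to go.
Take 20 from Supplier 25 at 18.0 ; need 7 more.
Supplier D (25.0): take the remaining 7 ; done.
Supplier Y, Supplier 16, Supplier 17: unused.

7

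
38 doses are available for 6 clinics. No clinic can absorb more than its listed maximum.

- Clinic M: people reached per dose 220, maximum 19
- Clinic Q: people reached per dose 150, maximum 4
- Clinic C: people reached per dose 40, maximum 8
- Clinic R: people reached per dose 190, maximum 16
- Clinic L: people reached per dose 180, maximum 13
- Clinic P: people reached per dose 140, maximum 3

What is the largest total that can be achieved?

Order the clinics by people reached per dose: Clinic M 220 > Clinic R 190 > Clinic L 180 > Clinic Q 150 > Clinic P 140 > Clinic C 40.
Clinic M takes 19 to reach its cap of 19 ; 19 left.
Clinic R takes 16 to reach its cap of 16 ; 3 left.
Clinic L has room for 13 but only 3 remain, so it gets 3.
Total = 220×19 + 190×16 + 180×3 = 7760.

7760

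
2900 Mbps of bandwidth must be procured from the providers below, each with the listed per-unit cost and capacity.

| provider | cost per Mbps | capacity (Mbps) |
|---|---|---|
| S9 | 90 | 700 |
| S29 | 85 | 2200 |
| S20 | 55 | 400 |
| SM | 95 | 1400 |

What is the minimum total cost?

Use providers in increasing cost order.
S20 at 55: take all 400 Mbps → 2500 still needed.
Take 2200 from S29 at 85 → need 300 more.
Take 300 from S9 at 90 to finish.
SM: unused.
Cost = 400×55 + 2200×85 + 300×90 = 236000.

236000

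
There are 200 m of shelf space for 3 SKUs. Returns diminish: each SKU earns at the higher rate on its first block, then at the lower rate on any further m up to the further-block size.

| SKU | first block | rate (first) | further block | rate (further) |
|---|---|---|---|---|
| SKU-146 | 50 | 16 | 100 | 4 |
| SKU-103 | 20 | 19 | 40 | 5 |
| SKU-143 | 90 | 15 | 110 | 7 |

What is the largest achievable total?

Rank every tier by rate: SKU-103/first 19 > SKU-146/first 16 > SKU-143/first 15 > SKU-143/second 7 > SKU-103/second 5 > SKU-146/second 4.
SKU-103 first at 19: fill all 20 — 180 left.
SKU-146 first at 16: fill all 50 — 130 left.
SKU-143/first (15): +90 — 40 left.
SKU-143 second at 7: only 40 left, fill 40.
Total = 19×20 + 16×50 + 15×90 + 7×40 = 2810.

2810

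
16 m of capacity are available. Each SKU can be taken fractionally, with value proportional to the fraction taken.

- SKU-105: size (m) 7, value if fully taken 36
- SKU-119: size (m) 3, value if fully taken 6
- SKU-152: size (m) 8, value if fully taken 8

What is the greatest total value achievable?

48

Best value per unit of size first: SKU-105 36/7≈5.14, SKU-119 6/3≈2, SKU-152 8/8≈1.
Take all of SKU-105 (7 m, value 36) → 9 m left.
SKU-119: take in full, 3 m for value 6 → 6 left.
Only 6 m remain; take 6/8 of SKU-152 for value 8×6/8 = 6.
Total value = 48.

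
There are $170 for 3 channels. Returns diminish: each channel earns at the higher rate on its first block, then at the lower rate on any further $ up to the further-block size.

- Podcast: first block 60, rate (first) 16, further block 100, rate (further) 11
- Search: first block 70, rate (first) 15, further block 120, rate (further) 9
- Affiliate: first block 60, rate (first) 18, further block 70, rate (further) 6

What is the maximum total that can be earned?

2790

Rank every tier by rate: Affiliate/first 18 > Podcast/first 16 > Search/first 15 > Podcast/second 11 > Search/second 9 > Affiliate/second 6.
Affiliate/first (18): +60 — 110 left.
Podcast/first (16): +60 — 50 left.
50 remain; put them into Search first at 15.
Total = 18×60 + 16×60 + 15×50 = 2790.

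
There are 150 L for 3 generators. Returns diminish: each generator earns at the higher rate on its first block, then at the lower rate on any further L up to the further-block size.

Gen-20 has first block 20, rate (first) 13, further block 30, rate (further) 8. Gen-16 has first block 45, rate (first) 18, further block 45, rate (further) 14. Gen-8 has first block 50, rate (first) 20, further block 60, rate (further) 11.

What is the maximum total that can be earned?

Treat each block as its own option and order by rate: Gen-8/tier1 20 > Gen-16/tier1 18 > Gen-16/tier2 14 > Gen-20/tier1 13 > Gen-8/tier2 11 > Gen-20/tier2 8.
Fill Gen-8 tier1 block (50 at 20) → 100 left.
Fill Gen-16 tier1 block (45 at 18) → 55 left.
Gen-16 tier2 at 14: fill all 45 → 10 left.
10 remain; put them into Gen-20 tier1 at 13.
Total = 20×50 + 18×45 + 14×45 + 13×10 = 2570.

2570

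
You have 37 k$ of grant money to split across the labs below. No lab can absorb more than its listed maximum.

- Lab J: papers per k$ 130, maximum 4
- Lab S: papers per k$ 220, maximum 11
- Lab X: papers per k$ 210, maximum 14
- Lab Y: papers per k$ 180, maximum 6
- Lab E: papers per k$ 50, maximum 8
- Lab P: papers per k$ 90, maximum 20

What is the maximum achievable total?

Rank by papers per k$: Lab S 220 > Lab X 210 > Lab Y 180 > Lab J 130 > Lab P 90 > Lab E 50.
Lab S: +11 to 11 (cap) — 26 left.
Lab X takes 14 to reach its cap of 14 — 12 left.
Lab Y: +6 to 6 (cap) — 6 left.
Give Lab J 4 to hit its cap of 4 — 2 left.
Only 2 left; Lab P takes them to reach 2.
Total = 130×4 + 220×11 + 210×14 + 180×6 + 90×2 = 7140.

7140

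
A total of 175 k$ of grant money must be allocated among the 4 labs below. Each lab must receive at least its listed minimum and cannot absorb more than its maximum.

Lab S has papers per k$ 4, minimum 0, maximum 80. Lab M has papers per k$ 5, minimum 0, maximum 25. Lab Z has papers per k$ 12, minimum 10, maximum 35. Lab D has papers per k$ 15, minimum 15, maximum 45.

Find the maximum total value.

1500

Meeting every minimum uses 0+0+10+15 = 25 k$, leaving 150.
Order the labs by papers per k$: Lab D 15 > Lab Z 12 > Lab M 5 > Lab S 4.
Give Lab D 30 more to hit its cap of 45 → 120 left.
Lab Z: +25 to 35 (cap) → 95 left.
Give Lab M 25 more to hit its cap of 25 → 70 left.
Lab S has room for 80 more but only 70 remain, so it gets 70.
Total = 4×70 + 5×25 + 12×35 + 15×45 = 1500.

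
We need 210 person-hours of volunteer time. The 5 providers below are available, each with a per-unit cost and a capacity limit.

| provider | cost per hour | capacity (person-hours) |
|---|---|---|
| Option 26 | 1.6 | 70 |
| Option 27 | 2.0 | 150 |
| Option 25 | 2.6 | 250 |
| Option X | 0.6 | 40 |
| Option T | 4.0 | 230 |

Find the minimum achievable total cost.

336

Use providers in increasing cost order.
Take 40 from Option X at 0.6 ; need 170 more.
Option 26 (1.6): use full 70 ; 100 person-hours to go.
Option 27 at 2.0: take 100 of its 150 ; requirement met.
Option 25, Option T: unused.
Cost = 40×0.6 + 70×1.6 + 100×2.0 = 336.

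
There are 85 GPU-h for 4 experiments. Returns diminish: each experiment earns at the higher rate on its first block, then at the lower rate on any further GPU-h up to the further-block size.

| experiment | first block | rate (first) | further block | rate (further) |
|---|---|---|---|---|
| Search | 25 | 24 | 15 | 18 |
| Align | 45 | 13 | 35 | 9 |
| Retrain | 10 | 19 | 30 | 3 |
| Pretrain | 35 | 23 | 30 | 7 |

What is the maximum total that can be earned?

1865

Treat each block as its own option and order by rate: Search/tier1 24 > Pretrain/tier1 23 > Retrain/tier1 19 > Search/tier2 18 > Align/tier1 13 > Align/tier2 9 > Pretrain/tier2 7 > Retrain/tier2 3.
Search/tier1 (24): +25 — 60 left.
Fill Pretrain tier1 block (35 at 23) — 25 left.
Retrain/tier1 (19): +10 — 15 left.
Fill Search tier2 block (15 at 18) — 0 left.
Total = 24×25 + 23×35 + 19×10 + 18×15 = 1865.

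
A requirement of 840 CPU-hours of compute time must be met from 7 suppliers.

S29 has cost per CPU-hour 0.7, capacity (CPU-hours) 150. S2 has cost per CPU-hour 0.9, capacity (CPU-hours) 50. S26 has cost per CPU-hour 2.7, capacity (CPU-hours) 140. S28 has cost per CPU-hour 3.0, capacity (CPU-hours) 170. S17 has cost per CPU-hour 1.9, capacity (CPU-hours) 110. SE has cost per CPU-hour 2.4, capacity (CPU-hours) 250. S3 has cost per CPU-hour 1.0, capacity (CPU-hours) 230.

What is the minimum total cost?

1324

Cheapest first:
Take 150 from S29 at 0.7 ; need 690 more.
Take 50 from S2 at 0.9 ; need 640 more.
Take 230 from S3 at 1.0 ; need 410 more.
S17 at 1.9: take all 110 CPU-hours ; 300 still needed.
SE (2.4): use full 250 ; 50 CPU-hours to go.
S26 (2.7): take the remaining 50 ; done.
S28: unused.
Cost = 150×0.7 + 50×0.9 + 230×1.0 + 110×1.9 + 250×2.4 + 50×2.7 = 1324.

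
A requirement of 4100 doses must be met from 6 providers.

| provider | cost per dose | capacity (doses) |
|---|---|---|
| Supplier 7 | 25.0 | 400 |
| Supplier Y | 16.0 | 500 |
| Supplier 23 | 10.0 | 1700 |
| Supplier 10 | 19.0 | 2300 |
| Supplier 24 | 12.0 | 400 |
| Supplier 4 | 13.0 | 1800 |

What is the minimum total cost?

48400

Cheapest first:
Supplier 23 (10.0): use full 1700 — 2400 doses to go.
Supplier 24 at 12.0: take all 400 doses — 2000 still needed.
Take 1800 from Supplier 4 at 13.0 — need 200 more.
Supplier Y at 16.0: take 200 of its 500 — requirement met.
Supplier 10, Supplier 7: unused.
Cost = 1700×10.0 + 400×12.0 + 1800×13.0 + 200×16.0 = 48400.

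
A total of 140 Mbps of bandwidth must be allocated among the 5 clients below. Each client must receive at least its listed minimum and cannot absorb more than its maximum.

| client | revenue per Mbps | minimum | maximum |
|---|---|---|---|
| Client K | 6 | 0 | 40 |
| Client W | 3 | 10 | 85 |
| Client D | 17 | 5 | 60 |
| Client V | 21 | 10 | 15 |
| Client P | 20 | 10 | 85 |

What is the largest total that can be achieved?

2555

Meeting every minimum uses 0+10+5+10+10 = 35 Mbps, leaving 105.
Rank by revenue per Mbps: Client V 21 > Client P 20 > Client D 17 > Client K 6 > Client W 3.
Give Client V 5 more to hit its cap of 15 — 100 left.
Client P takes 75 more to reach its cap of 85 — 25 left.
Client D: +25 (room for 55) → 30. Pool exhausted.
Total = 3×10 + 17×30 + 21×15 + 20×85 = 2555.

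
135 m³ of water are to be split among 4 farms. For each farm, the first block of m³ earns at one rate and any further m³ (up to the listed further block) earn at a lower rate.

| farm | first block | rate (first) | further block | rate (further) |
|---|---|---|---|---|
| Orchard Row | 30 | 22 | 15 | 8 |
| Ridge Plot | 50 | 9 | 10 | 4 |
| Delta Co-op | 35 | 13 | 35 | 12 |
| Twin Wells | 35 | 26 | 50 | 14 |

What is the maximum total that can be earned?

Treat each block as its own option and order by rate: Twin Wells/first 26 > Orchard Row/first 22 > Twin Wells/second 14 > Delta Co-op/first 13 > Delta Co-op/second 12 > Ridge Plot/first 9 > Orchard Row/second 8 > Ridge Plot/second 4.
Twin Wells first at 26: fill all 35 — 100 left.
Fill Orchard Row first block (30 at 22) — 70 left.
Fill Twin Wells second block (50 at 14) — 20 left.
20 remain; put them into Delta Co-op first at 13.
Total = 26×35 + 22×30 + 14×50 + 13×20 = 2530.

2530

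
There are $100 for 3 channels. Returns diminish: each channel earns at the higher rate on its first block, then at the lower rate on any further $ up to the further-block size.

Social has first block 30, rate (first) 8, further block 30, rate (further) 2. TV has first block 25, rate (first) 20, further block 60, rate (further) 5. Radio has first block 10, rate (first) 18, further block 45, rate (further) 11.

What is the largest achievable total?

1335

Rank every tier by rate: TV/first 20 > Radio/first 18 > Radio/second 11 > Social/first 8 > TV/second 5 > Social/second 2.
TV first at 20: fill all 25 ; 75 left.
Fill Radio first block (10 at 18) ; 65 left.
Radio/second (11): +45 ; 20 left.
Social first at 8: only 20 left, fill 20.
Total = 20×25 + 18×10 + 11×45 + 8×20 = 1335.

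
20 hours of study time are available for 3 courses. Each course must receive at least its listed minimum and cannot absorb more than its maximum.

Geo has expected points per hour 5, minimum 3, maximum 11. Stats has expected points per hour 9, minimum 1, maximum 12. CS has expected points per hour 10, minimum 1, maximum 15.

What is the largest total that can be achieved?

Meeting every minimum uses 3+1+1 = 5 hours, leaving 15.
Highest expected points per hour first: CS 10 > Stats 9 > Geo 5.
CS: +14 to 15 (cap) — 1 left.
Only 1 left; Stats takes them to reach 2.
Total = 5×3 + 9×2 + 10×15 = 183.

183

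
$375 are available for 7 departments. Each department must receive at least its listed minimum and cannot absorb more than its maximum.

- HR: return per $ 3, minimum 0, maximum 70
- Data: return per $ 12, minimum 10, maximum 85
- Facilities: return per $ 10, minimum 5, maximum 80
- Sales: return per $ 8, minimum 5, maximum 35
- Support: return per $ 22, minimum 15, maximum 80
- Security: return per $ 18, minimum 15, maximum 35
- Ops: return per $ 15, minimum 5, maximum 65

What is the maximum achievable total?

Meeting every minimum uses 0+10+5+5+15+15+5 = 55 $, leaving 320.
Order the departments by return per $: Support 22 > Security 18 > Ops 15 > Data 12 > Facilities 10 > Sales 8 > HR 3.
Support takes 65 more to reach its cap of 80 — 255 left.
Give Security 20 more to hit its cap of 35 — 235 left.
Ops takes 60 more to reach its cap of 65 — 175 left.
Give Data 75 more to hit its cap of 85 — 100 left.
Facilities: +75 to 80 (cap) — 25 left.
Sales: +25 (room for 30) → 30. Pool exhausted.
Total = 12×85 + 10×80 + 8×30 + 22×80 + 18×35 + 15×65 = 5425.

5425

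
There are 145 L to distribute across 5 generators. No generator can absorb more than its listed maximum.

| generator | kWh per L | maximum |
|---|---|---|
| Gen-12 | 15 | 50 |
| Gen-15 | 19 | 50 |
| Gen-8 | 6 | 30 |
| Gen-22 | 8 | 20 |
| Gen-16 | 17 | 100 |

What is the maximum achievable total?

Highest kWh per L first: Gen-15 19 > Gen-16 17 > Gen-12 15 > Gen-22 8 > Gen-8 6.
Gen-15 takes 50 to reach its cap of 50 → 95 left.
Gen-16: +95 (room for 100) → 95. Pool exhausted.
Total = 19×50 + 17×95 = 2565.

2565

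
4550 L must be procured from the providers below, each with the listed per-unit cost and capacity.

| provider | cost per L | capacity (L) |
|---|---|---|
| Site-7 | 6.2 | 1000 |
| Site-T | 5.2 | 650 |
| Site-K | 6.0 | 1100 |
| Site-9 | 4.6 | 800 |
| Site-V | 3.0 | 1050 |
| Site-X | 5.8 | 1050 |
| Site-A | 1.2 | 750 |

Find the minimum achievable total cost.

18700

Cheapest first:
Take 750 from Site-A at 1.2 — need 3800 more.
Site-V (3.0): use full 1050 — 2750 L to go.
Site-9 (4.6): use full 800 — 1950 L to go.
Take 650 from Site-T at 5.2 — need 1300 more.
Site-X (5.8): use full 1050 — 250 L to go.
Site-K at 6.0: take 250 of its 1100 — requirement met.
Site-7: unused.
Cost = 750×1.2 + 1050×3.0 + 800×4.6 + 650×5.2 + 1050×5.8 + 250×6.0 = 18700.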